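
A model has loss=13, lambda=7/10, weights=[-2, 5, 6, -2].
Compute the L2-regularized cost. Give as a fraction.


L2 sq norm = sum(w^2) = 69. J = 13 + 7/10 * 69 = 613/10.

613/10


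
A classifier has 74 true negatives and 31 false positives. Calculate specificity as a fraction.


Specificity = TN / (TN + FP) = 74 / 105 = 74/105.

74/105


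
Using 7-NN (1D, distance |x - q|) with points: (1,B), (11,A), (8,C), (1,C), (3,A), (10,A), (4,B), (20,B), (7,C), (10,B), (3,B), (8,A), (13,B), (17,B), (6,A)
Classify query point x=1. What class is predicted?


Distances: |1-1|=0, |11-1|=10, |8-1|=7, |1-1|=0, |3-1|=2, |10-1|=9, |4-1|=3, |20-1|=19, |7-1|=6, |10-1|=9, |3-1|=2, |8-1|=7, |13-1|=12, |17-1|=16, |6-1|=5. 7 nearest: (1,B), (1,C), (3,A), (3,B), (4,B), (6,A), (7,C). Counts: {'B': 3, 'C': 2, 'A': 2}. Majority class: B.

B


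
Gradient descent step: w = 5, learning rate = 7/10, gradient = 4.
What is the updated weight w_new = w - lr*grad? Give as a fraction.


w_new = 5 - 7/10 * 4 = 5 - 14/5 = 11/5.

11/5


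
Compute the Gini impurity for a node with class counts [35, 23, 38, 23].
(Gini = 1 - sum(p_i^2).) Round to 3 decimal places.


Total = 119. Proportions: 35/119, 23/119, 38/119, 23/119. sum(p_i^2) = 0.2632. Gini = 1 - 0.2632 = 0.7368, which rounds to 0.737.

0.737


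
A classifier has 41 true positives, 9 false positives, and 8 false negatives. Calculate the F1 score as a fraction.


Precision = 41/50 = 41/50. Recall = 41/49 = 41/49. F1 = 2*P*R/(P+R) = 82/99.

82/99


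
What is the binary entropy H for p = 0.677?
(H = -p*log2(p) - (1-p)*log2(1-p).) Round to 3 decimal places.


H = -0.677*log2(0.677) - 0.323*log2(0.323) = 0.908.

0.908


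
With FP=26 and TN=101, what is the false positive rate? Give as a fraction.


FPR = FP / (FP + TN) = 26 / 127 = 26/127.

26/127


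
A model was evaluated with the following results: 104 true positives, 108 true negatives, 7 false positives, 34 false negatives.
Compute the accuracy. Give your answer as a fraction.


Accuracy = (TP + TN) / (TP + TN + FP + FN) = (104 + 108) / 253 = 212/253.

212/253


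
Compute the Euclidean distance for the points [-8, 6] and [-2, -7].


d = sqrt(sum of squared differences). (-8--2)^2=36, (6--7)^2=169. Sum = 205.

sqrt(205)


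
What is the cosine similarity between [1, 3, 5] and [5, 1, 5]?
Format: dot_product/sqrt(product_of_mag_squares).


dot = 33. |a|^2 = 35, |b|^2 = 51. cos = 33/sqrt(1785).

33/sqrt(1785)


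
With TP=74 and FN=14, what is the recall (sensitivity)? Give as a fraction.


Recall = TP / (TP + FN) = 74 / 88 = 37/44.

37/44


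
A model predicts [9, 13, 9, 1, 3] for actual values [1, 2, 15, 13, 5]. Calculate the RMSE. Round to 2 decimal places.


MSE = 73.8000. RMSE = sqrt(73.8000) = 8.59.

8.59


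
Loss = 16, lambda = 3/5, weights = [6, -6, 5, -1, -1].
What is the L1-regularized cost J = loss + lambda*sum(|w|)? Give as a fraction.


L1 norm = sum(|w|) = 19. J = 16 + 3/5 * 19 = 137/5.

137/5


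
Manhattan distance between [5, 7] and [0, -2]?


d = sum of absolute differences: |5-0|=5 + |7--2|=9 = 14.

14


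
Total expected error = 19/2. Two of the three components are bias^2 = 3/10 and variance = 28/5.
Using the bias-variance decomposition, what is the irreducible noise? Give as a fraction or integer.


Total error = bias^2 + variance + irreducible noise. So irreducible noise = 19/2 - 3/10 - 28/5 = 18/5.

18/5


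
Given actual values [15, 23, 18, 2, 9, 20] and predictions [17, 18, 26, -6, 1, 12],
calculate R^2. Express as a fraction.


Mean(y) = 29/2. SS_res = 285. SS_tot = 603/2. R^2 = 1 - 285/(603/2) = 11/201.

11/201


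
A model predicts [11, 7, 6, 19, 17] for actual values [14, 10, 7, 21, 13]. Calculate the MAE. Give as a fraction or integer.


MAE = (1/5) * (|14-11|=3 + |10-7|=3 + |7-6|=1 + |21-19|=2 + |13-17|=4). Sum = 13. MAE = 13/5.

13/5


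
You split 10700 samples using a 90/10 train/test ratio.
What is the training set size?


Test set = 10700 * 10% = 1070. Training set = 10700 - 1070 = 9630.

9630


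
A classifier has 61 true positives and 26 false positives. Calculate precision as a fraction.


Precision = TP / (TP + FP) = 61 / 87 = 61/87.

61/87


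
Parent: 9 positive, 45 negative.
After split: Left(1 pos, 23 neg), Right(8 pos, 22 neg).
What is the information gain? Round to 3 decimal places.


H(parent) = 0.6500. H(left) = 0.2499, H(right) = 0.8366. Weighted = (24/54)*0.2499 + (30/54)*0.8366 = 0.5758. IG = 0.6500 - 0.5758 = 0.0742, which rounds to 0.074.

0.074


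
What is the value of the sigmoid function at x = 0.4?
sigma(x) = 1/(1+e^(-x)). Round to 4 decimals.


sigma(0.4) = 1/(1+e^(-0.4)) = 1/(1+0.670320) = 1/1.670320 = 0.5987.

0.5987


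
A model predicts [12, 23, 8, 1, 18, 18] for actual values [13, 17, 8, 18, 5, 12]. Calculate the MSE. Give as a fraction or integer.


MSE = (1/6) * ((13-12)^2=1 + (17-23)^2=36 + (8-8)^2=0 + (18-1)^2=289 + (5-18)^2=169 + (12-18)^2=36). Sum = 531. MSE = 177/2.

177/2


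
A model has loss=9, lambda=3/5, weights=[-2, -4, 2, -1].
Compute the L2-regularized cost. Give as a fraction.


L2 sq norm = sum(w^2) = 25. J = 9 + 3/5 * 25 = 24.

24


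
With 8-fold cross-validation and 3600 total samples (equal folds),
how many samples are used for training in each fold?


Each validation fold has 3600/8 = 450 samples. Training set = 3600 - 450 = 3150.

3150


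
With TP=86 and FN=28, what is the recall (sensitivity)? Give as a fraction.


Recall = TP / (TP + FN) = 86 / 114 = 43/57.

43/57


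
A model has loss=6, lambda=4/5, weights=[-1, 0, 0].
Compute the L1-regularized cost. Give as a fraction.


L1 norm = sum(|w|) = 1. J = 6 + 4/5 * 1 = 34/5.

34/5


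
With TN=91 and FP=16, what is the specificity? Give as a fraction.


Specificity = TN / (TN + FP) = 91 / 107 = 91/107.

91/107


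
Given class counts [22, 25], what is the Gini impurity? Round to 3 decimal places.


Total = 47. Proportions: 22/47, 25/47. sum(p_i^2) = 0.5020. Gini = 1 - 0.5020 = 0.4980, which rounds to 0.498.

0.498


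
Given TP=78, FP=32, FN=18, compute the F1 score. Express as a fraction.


Precision = 78/110 = 39/55. Recall = 78/96 = 13/16. F1 = 2*P*R/(P+R) = 78/103.

78/103


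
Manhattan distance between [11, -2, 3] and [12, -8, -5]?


d = sum of absolute differences: |11-12|=1 + |-2--8|=6 + |3--5|=8 = 15.

15


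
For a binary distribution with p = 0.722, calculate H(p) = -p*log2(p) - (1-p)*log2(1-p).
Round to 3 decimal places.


H = -0.722*log2(0.722) - 0.278*log2(0.278) = 0.853.

0.853


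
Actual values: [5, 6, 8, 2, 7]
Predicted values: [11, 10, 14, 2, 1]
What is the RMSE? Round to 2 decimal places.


MSE = 24.8000. RMSE = sqrt(24.8000) = 4.98.

4.98


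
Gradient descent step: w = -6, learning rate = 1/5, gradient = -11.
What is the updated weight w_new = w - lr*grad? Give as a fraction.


w_new = -6 - 1/5 * -11 = -6 - -11/5 = -19/5.

-19/5


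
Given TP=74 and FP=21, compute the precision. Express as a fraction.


Precision = TP / (TP + FP) = 74 / 95 = 74/95.

74/95


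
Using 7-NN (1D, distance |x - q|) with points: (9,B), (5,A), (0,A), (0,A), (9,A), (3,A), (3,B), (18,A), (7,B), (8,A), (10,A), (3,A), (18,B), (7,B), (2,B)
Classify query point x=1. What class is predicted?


Distances: |9-1|=8, |5-1|=4, |0-1|=1, |0-1|=1, |9-1|=8, |3-1|=2, |3-1|=2, |18-1|=17, |7-1|=6, |8-1|=7, |10-1|=9, |3-1|=2, |18-1|=17, |7-1|=6, |2-1|=1. 7 nearest: (0,A), (0,A), (2,B), (3,A), (3,A), (3,B), (5,A). Counts: {'A': 5, 'B': 2}. Majority class: A.

A


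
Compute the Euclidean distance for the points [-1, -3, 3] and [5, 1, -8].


d = sqrt(sum of squared differences). (-1-5)^2=36, (-3-1)^2=16, (3--8)^2=121. Sum = 173.

sqrt(173)


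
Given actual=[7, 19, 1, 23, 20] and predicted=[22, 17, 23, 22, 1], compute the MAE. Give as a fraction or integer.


MAE = (1/5) * (|7-22|=15 + |19-17|=2 + |1-23|=22 + |23-22|=1 + |20-1|=19). Sum = 59. MAE = 59/5.

59/5


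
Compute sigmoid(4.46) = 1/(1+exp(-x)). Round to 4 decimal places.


sigma(4.46) = 1/(1+e^(-4.46)) = 1/(1+0.011562) = 1/1.011562 = 0.9886.

0.9886


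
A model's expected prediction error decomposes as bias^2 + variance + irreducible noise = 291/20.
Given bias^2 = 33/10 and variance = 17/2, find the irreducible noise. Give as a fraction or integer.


Total error = bias^2 + variance + irreducible noise. So irreducible noise = 291/20 - 33/10 - 17/2 = 11/4.

11/4


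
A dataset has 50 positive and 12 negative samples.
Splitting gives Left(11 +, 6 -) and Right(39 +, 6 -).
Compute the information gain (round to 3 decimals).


H(parent) = 0.7088. H(left) = 0.9367, H(right) = 0.5665. Weighted = (17/62)*0.9367 + (45/62)*0.5665 = 0.6680. IG = 0.7088 - 0.6680 = 0.0408, which rounds to 0.041.

0.041


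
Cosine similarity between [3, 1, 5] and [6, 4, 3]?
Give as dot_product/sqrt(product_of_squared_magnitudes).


dot = 37. |a|^2 = 35, |b|^2 = 61. cos = 37/sqrt(2135).

37/sqrt(2135)


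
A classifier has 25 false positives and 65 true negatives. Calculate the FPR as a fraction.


FPR = FP / (FP + TN) = 25 / 90 = 5/18.

5/18


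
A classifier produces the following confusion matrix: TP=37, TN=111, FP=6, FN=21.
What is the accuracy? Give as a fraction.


Accuracy = (TP + TN) / (TP + TN + FP + FN) = (37 + 111) / 175 = 148/175.

148/175


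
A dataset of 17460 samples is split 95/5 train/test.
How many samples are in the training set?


Test set = 17460 * 5% = 873. Training set = 17460 - 873 = 16587.

16587


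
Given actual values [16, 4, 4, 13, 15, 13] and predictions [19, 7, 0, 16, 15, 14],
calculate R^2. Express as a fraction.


Mean(y) = 65/6. SS_res = 44. SS_tot = 881/6. R^2 = 1 - 44/(881/6) = 617/881.

617/881


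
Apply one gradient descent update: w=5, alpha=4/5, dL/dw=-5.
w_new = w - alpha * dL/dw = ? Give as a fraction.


w_new = 5 - 4/5 * -5 = 5 - -4 = 9.

9


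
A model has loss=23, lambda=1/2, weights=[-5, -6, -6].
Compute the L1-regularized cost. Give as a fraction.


L1 norm = sum(|w|) = 17. J = 23 + 1/2 * 17 = 63/2.

63/2


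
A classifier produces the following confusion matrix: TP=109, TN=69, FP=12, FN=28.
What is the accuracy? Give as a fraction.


Accuracy = (TP + TN) / (TP + TN + FP + FN) = (109 + 69) / 218 = 89/109.

89/109


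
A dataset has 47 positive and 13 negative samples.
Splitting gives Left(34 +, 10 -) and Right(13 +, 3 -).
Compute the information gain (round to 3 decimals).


H(parent) = 0.7540. H(left) = 0.7732, H(right) = 0.6962. Weighted = (44/60)*0.7732 + (16/60)*0.6962 = 0.7527. IG = 0.7540 - 0.7527 = 0.0013, which rounds to 0.001.

0.001


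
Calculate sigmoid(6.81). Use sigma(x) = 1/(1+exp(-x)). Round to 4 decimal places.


sigma(6.81) = 1/(1+e^(-6.81)) = 1/(1+0.001103) = 1/1.001103 = 0.9989.

0.9989


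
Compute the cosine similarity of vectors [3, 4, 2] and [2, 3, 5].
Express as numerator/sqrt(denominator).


dot = 28. |a|^2 = 29, |b|^2 = 38. cos = 28/sqrt(1102).

28/sqrt(1102)


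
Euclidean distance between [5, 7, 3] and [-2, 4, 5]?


d = sqrt(sum of squared differences). (5--2)^2=49, (7-4)^2=9, (3-5)^2=4. Sum = 62.

sqrt(62)


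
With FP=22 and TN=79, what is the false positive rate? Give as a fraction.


FPR = FP / (FP + TN) = 22 / 101 = 22/101.

22/101


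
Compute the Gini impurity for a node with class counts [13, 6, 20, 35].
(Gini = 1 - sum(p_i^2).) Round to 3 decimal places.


Total = 74. Proportions: 13/74, 6/74, 20/74, 35/74. sum(p_i^2) = 0.3342. Gini = 1 - 0.3342 = 0.6658, which rounds to 0.666.

0.666


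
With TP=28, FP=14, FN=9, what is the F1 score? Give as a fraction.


Precision = 28/42 = 2/3. Recall = 28/37 = 28/37. F1 = 2*P*R/(P+R) = 56/79.

56/79


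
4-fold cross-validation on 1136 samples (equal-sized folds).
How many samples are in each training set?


Each validation fold has 1136/4 = 284 samples. Training set = 1136 - 284 = 852.

852


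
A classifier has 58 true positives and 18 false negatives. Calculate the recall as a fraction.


Recall = TP / (TP + FN) = 58 / 76 = 29/38.

29/38


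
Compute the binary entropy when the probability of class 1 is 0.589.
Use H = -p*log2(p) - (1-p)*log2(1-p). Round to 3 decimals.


H = -0.589*log2(0.589) - 0.411*log2(0.411) = 0.977.

0.977


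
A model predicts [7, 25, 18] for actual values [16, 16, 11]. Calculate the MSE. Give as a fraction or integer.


MSE = (1/3) * ((16-7)^2=81 + (16-25)^2=81 + (11-18)^2=49). Sum = 211. MSE = 211/3.

211/3


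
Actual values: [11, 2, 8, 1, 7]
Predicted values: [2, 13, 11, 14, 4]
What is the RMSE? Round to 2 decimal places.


MSE = 77.8000. RMSE = sqrt(77.8000) = 8.82.

8.82


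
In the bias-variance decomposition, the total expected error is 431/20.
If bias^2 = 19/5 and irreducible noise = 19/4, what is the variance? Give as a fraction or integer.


Total error = bias^2 + variance + irreducible noise. So variance = 431/20 - 19/5 - 19/4 = 13.

13


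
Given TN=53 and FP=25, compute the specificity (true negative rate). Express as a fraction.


Specificity = TN / (TN + FP) = 53 / 78 = 53/78.

53/78


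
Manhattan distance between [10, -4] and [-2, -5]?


d = sum of absolute differences: |10--2|=12 + |-4--5|=1 = 13.

13


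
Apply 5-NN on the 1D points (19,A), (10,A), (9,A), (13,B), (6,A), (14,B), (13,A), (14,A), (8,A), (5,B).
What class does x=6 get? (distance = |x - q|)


Distances: |19-6|=13, |10-6|=4, |9-6|=3, |13-6|=7, |6-6|=0, |14-6|=8, |13-6|=7, |14-6|=8, |8-6|=2, |5-6|=1. 5 nearest: (6,A), (5,B), (8,A), (9,A), (10,A). Counts: {'A': 4, 'B': 1}. Majority class: A.

A


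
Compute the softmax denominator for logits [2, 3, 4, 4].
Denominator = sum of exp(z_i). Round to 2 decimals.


Denom = e^2=7.3891 + e^3=20.0855 + e^4=54.5982 + e^4=54.5982. Sum = 136.6710, which rounds to 136.67.

136.67


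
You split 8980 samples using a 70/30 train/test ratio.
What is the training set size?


Test set = 8980 * 30% = 2694. Training set = 8980 - 2694 = 6286.

6286


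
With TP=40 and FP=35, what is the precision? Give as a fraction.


Precision = TP / (TP + FP) = 40 / 75 = 8/15.

8/15


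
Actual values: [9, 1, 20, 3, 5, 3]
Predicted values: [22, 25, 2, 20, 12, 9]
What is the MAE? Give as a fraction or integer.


MAE = (1/6) * (|9-22|=13 + |1-25|=24 + |20-2|=18 + |3-20|=17 + |5-12|=7 + |3-9|=6). Sum = 85. MAE = 85/6.

85/6


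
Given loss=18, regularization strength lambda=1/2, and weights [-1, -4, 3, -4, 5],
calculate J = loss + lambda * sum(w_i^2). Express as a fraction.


L2 sq norm = sum(w^2) = 67. J = 18 + 1/2 * 67 = 103/2.

103/2


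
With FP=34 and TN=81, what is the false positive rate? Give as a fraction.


FPR = FP / (FP + TN) = 34 / 115 = 34/115.

34/115


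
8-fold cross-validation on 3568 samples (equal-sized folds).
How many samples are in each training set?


Each validation fold has 3568/8 = 446 samples. Training set = 3568 - 446 = 3122.

3122


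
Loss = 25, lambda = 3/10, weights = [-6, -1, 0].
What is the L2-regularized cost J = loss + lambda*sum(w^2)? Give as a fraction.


L2 sq norm = sum(w^2) = 37. J = 25 + 3/10 * 37 = 361/10.

361/10


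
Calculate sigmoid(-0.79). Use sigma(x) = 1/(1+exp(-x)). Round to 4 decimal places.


sigma(-0.79) = 1/(1+e^(0.79)) = 1/(1+2.203396) = 1/3.203396 = 0.3122.

0.3122


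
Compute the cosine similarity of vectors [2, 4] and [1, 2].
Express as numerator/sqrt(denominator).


dot = 10. |a|^2 = 20, |b|^2 = 5. cos = 10/sqrt(100).

10/sqrt(100)


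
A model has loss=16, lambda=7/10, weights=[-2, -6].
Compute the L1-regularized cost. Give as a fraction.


L1 norm = sum(|w|) = 8. J = 16 + 7/10 * 8 = 108/5.

108/5


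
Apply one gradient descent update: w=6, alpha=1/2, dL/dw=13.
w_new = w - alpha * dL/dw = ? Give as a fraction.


w_new = 6 - 1/2 * 13 = 6 - 13/2 = -1/2.

-1/2


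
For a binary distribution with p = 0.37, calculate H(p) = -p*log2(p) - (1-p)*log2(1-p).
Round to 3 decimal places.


H = -0.37*log2(0.37) - 0.63*log2(0.63) = 0.951.

0.951


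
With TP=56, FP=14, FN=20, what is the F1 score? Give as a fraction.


Precision = 56/70 = 4/5. Recall = 56/76 = 14/19. F1 = 2*P*R/(P+R) = 56/73.

56/73


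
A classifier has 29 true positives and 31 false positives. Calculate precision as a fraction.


Precision = TP / (TP + FP) = 29 / 60 = 29/60.

29/60


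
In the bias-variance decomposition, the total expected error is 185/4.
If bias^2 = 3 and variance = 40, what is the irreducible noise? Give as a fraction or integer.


Total error = bias^2 + variance + irreducible noise. So irreducible noise = 185/4 - 3 - 40 = 13/4.

13/4


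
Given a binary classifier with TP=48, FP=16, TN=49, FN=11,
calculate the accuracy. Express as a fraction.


Accuracy = (TP + TN) / (TP + TN + FP + FN) = (48 + 49) / 124 = 97/124.

97/124


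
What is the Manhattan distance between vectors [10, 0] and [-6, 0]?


d = sum of absolute differences: |10--6|=16 + |0-0|=0 = 16.

16


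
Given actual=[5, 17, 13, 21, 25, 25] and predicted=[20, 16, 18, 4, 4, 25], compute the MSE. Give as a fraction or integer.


MSE = (1/6) * ((5-20)^2=225 + (17-16)^2=1 + (13-18)^2=25 + (21-4)^2=289 + (25-4)^2=441 + (25-25)^2=0). Sum = 981. MSE = 327/2.

327/2


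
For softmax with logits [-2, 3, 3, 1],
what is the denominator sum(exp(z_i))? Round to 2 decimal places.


Denom = e^-2=0.1353 + e^3=20.0855 + e^3=20.0855 + e^1=2.7183. Sum = 43.0246, which rounds to 43.02.

43.02


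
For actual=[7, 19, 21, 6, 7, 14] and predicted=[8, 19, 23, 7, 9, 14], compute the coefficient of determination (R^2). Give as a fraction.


Mean(y) = 37/3. SS_res = 10. SS_tot = 658/3. R^2 = 1 - 10/(658/3) = 314/329.

314/329


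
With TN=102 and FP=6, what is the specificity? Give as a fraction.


Specificity = TN / (TN + FP) = 102 / 108 = 17/18.

17/18


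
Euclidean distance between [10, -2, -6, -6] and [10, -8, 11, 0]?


d = sqrt(sum of squared differences). (10-10)^2=0, (-2--8)^2=36, (-6-11)^2=289, (-6-0)^2=36. Sum = 361.

19


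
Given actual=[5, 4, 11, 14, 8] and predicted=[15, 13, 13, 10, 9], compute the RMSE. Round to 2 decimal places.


MSE = 40.4000. RMSE = sqrt(40.4000) = 6.36.

6.36


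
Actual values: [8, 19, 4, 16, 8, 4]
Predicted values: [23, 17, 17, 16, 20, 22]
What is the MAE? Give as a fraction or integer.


MAE = (1/6) * (|8-23|=15 + |19-17|=2 + |4-17|=13 + |16-16|=0 + |8-20|=12 + |4-22|=18). Sum = 60. MAE = 10.

10


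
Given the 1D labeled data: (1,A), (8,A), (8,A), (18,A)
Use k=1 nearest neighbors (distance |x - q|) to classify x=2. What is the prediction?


Distances: |1-2|=1, |8-2|=6, |8-2|=6, |18-2|=16. 1 nearest: (1,A). Counts: {'A': 1}. Majority class: A.

A


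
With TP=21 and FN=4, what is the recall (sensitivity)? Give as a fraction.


Recall = TP / (TP + FN) = 21 / 25 = 21/25.

21/25


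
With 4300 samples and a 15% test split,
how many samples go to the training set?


Test set = 4300 * 15% = 645. Training set = 4300 - 645 = 3655.

3655


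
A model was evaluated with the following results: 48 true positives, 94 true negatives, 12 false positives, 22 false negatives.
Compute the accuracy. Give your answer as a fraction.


Accuracy = (TP + TN) / (TP + TN + FP + FN) = (48 + 94) / 176 = 71/88.

71/88


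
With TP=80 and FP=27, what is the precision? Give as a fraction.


Precision = TP / (TP + FP) = 80 / 107 = 80/107.

80/107


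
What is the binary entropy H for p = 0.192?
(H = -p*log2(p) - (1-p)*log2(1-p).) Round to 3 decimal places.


H = -0.192*log2(0.192) - 0.808*log2(0.808) = 0.706.

0.706


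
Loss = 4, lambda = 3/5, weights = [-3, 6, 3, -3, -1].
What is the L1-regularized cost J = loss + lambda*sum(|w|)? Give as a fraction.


L1 norm = sum(|w|) = 16. J = 4 + 3/5 * 16 = 68/5.

68/5


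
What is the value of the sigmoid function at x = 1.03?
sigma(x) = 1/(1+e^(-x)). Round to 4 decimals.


sigma(1.03) = 1/(1+e^(-1.03)) = 1/(1+0.357007) = 1/1.357007 = 0.7369.

0.7369


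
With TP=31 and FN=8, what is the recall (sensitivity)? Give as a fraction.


Recall = TP / (TP + FN) = 31 / 39 = 31/39.

31/39


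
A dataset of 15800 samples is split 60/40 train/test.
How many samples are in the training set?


Test set = 15800 * 40% = 6320. Training set = 15800 - 6320 = 9480.

9480


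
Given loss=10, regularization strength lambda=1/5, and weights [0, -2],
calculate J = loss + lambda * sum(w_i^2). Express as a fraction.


L2 sq norm = sum(w^2) = 4. J = 10 + 1/5 * 4 = 54/5.

54/5


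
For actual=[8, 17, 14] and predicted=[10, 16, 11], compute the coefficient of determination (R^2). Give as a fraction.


Mean(y) = 13. SS_res = 14. SS_tot = 42. R^2 = 1 - 14/(42) = 2/3.

2/3


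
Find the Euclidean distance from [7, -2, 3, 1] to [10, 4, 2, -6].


d = sqrt(sum of squared differences). (7-10)^2=9, (-2-4)^2=36, (3-2)^2=1, (1--6)^2=49. Sum = 95.

sqrt(95)


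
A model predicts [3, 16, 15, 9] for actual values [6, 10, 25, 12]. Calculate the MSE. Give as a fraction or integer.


MSE = (1/4) * ((6-3)^2=9 + (10-16)^2=36 + (25-15)^2=100 + (12-9)^2=9). Sum = 154. MSE = 77/2.

77/2


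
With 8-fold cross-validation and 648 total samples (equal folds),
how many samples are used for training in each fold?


Each validation fold has 648/8 = 81 samples. Training set = 648 - 81 = 567.

567


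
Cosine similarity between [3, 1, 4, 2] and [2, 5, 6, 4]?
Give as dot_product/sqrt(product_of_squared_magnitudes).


dot = 43. |a|^2 = 30, |b|^2 = 81. cos = 43/sqrt(2430).

43/sqrt(2430)


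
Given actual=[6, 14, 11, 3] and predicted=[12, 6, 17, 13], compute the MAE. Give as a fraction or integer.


MAE = (1/4) * (|6-12|=6 + |14-6|=8 + |11-17|=6 + |3-13|=10). Sum = 30. MAE = 15/2.

15/2


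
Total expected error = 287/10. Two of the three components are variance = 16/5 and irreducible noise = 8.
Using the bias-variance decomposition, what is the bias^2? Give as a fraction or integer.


Total error = bias^2 + variance + irreducible noise. So bias^2 = 287/10 - 16/5 - 8 = 35/2.

35/2


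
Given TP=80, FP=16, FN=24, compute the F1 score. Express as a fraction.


Precision = 80/96 = 5/6. Recall = 80/104 = 10/13. F1 = 2*P*R/(P+R) = 4/5.

4/5


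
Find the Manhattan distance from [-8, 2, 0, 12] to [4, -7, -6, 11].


d = sum of absolute differences: |-8-4|=12 + |2--7|=9 + |0--6|=6 + |12-11|=1 = 28.

28


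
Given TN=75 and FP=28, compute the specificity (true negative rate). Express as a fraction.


Specificity = TN / (TN + FP) = 75 / 103 = 75/103.

75/103


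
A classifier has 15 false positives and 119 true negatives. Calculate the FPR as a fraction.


FPR = FP / (FP + TN) = 15 / 134 = 15/134.

15/134


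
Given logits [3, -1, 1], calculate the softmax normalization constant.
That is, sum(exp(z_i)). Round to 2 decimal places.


Denom = e^3=20.0855 + e^-1=0.3679 + e^1=2.7183. Sum = 23.1717, which rounds to 23.17.

23.17


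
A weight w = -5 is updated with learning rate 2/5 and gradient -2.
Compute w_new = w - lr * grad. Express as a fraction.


w_new = -5 - 2/5 * -2 = -5 - -4/5 = -21/5.

-21/5


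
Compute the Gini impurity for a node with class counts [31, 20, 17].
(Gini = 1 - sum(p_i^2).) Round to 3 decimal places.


Total = 68. Proportions: 31/68, 20/68, 17/68. sum(p_i^2) = 0.3568. Gini = 1 - 0.3568 = 0.6432, which rounds to 0.643.

0.643


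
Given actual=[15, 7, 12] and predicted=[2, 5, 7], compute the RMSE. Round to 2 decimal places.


MSE = 66.0000. RMSE = sqrt(66.0000) = 8.12.

8.12


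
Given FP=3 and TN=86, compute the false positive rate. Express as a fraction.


FPR = FP / (FP + TN) = 3 / 89 = 3/89.

3/89


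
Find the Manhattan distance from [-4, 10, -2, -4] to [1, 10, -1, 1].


d = sum of absolute differences: |-4-1|=5 + |10-10|=0 + |-2--1|=1 + |-4-1|=5 = 11.

11


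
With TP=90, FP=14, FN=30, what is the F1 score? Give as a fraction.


Precision = 90/104 = 45/52. Recall = 90/120 = 3/4. F1 = 2*P*R/(P+R) = 45/56.

45/56


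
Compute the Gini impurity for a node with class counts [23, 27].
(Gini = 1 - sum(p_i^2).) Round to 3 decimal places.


Total = 50. Proportions: 23/50, 27/50. sum(p_i^2) = 0.5032. Gini = 1 - 0.5032 = 0.4968, which rounds to 0.497.

0.497


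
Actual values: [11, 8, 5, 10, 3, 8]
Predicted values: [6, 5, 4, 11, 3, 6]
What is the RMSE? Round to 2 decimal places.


MSE = 6.6667. RMSE = sqrt(6.6667) = 2.58.

2.58


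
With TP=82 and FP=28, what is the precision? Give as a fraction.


Precision = TP / (TP + FP) = 82 / 110 = 41/55.

41/55


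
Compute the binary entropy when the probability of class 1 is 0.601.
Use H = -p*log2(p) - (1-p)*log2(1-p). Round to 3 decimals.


H = -0.601*log2(0.601) - 0.399*log2(0.399) = 0.970.

0.970


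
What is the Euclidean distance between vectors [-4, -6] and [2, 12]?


d = sqrt(sum of squared differences). (-4-2)^2=36, (-6-12)^2=324. Sum = 360.

sqrt(360)


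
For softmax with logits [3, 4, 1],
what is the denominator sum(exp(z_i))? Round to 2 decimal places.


Denom = e^3=20.0855 + e^4=54.5982 + e^1=2.7183. Sum = 77.4020, which rounds to 77.40.

77.40


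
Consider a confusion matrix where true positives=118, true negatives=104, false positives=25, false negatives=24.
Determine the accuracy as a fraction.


Accuracy = (TP + TN) / (TP + TN + FP + FN) = (118 + 104) / 271 = 222/271.

222/271


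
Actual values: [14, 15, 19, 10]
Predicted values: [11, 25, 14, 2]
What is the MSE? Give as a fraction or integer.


MSE = (1/4) * ((14-11)^2=9 + (15-25)^2=100 + (19-14)^2=25 + (10-2)^2=64). Sum = 198. MSE = 99/2.

99/2


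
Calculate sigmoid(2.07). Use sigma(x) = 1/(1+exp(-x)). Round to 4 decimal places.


sigma(2.07) = 1/(1+e^(-2.07)) = 1/(1+0.126186) = 1/1.126186 = 0.8880.

0.8880


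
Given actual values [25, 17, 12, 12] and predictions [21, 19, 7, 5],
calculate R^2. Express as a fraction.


Mean(y) = 33/2. SS_res = 94. SS_tot = 113. R^2 = 1 - 94/(113) = 19/113.

19/113


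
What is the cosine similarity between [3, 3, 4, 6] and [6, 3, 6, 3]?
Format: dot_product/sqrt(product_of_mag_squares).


dot = 69. |a|^2 = 70, |b|^2 = 90. cos = 69/sqrt(6300).

69/sqrt(6300)


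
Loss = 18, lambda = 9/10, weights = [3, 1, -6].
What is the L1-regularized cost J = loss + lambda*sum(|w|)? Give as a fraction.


L1 norm = sum(|w|) = 10. J = 18 + 9/10 * 10 = 27.

27


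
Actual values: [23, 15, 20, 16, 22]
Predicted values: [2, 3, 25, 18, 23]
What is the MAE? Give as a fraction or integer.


MAE = (1/5) * (|23-2|=21 + |15-3|=12 + |20-25|=5 + |16-18|=2 + |22-23|=1). Sum = 41. MAE = 41/5.

41/5


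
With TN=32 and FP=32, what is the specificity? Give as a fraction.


Specificity = TN / (TN + FP) = 32 / 64 = 1/2.

1/2


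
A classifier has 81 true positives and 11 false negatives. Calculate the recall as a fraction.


Recall = TP / (TP + FN) = 81 / 92 = 81/92.

81/92


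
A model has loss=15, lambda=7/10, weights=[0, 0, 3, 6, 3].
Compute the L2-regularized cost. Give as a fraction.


L2 sq norm = sum(w^2) = 54. J = 15 + 7/10 * 54 = 264/5.

264/5


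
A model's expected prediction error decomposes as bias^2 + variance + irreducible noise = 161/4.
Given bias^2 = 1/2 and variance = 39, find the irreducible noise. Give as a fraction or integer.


Total error = bias^2 + variance + irreducible noise. So irreducible noise = 161/4 - 1/2 - 39 = 3/4.

3/4


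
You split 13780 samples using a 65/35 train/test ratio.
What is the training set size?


Test set = 13780 * 35% = 4823. Training set = 13780 - 4823 = 8957.

8957


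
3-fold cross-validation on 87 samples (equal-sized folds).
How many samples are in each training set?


Each validation fold has 87/3 = 29 samples. Training set = 87 - 29 = 58.

58


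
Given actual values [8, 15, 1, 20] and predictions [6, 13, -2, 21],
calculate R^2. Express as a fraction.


Mean(y) = 11. SS_res = 18. SS_tot = 206. R^2 = 1 - 18/(206) = 94/103.

94/103


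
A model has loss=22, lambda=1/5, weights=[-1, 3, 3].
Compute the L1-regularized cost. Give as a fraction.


L1 norm = sum(|w|) = 7. J = 22 + 1/5 * 7 = 117/5.

117/5


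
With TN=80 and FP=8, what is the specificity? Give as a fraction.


Specificity = TN / (TN + FP) = 80 / 88 = 10/11.

10/11


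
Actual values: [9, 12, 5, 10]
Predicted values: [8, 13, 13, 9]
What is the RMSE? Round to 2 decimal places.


MSE = 16.7500. RMSE = sqrt(16.7500) = 4.09.

4.09


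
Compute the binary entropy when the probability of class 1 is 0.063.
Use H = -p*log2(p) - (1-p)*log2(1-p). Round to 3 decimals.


H = -0.063*log2(0.063) - 0.937*log2(0.937) = 0.339.

0.339


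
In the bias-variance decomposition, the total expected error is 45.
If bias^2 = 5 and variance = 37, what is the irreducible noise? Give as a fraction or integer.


Total error = bias^2 + variance + irreducible noise. So irreducible noise = 45 - 5 - 37 = 3.

3


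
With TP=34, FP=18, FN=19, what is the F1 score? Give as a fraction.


Precision = 34/52 = 17/26. Recall = 34/53 = 34/53. F1 = 2*P*R/(P+R) = 68/105.

68/105


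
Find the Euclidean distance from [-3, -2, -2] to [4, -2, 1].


d = sqrt(sum of squared differences). (-3-4)^2=49, (-2--2)^2=0, (-2-1)^2=9. Sum = 58.

sqrt(58)


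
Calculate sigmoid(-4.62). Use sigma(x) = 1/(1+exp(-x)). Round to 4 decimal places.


sigma(-4.62) = 1/(1+e^(4.62)) = 1/(1+101.494032) = 1/102.494032 = 0.0098.

0.0098


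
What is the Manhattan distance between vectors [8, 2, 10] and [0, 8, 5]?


d = sum of absolute differences: |8-0|=8 + |2-8|=6 + |10-5|=5 = 19.

19


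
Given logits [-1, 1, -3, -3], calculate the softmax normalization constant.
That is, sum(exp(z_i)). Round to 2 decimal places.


Denom = e^-1=0.3679 + e^1=2.7183 + e^-3=0.0498 + e^-3=0.0498. Sum = 3.1858, which rounds to 3.19.

3.19


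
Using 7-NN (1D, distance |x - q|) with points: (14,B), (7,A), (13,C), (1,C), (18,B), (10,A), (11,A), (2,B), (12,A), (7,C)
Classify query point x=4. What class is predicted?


Distances: |14-4|=10, |7-4|=3, |13-4|=9, |1-4|=3, |18-4|=14, |10-4|=6, |11-4|=7, |2-4|=2, |12-4|=8, |7-4|=3. 7 nearest: (2,B), (7,A), (1,C), (7,C), (10,A), (11,A), (12,A). Counts: {'B': 1, 'A': 4, 'C': 2}. Majority class: A.

A


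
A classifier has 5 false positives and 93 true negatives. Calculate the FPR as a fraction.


FPR = FP / (FP + TN) = 5 / 98 = 5/98.

5/98


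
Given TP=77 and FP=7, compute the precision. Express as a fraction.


Precision = TP / (TP + FP) = 77 / 84 = 11/12.

11/12


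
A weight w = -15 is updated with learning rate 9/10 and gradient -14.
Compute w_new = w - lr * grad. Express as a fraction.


w_new = -15 - 9/10 * -14 = -15 - -63/5 = -12/5.

-12/5


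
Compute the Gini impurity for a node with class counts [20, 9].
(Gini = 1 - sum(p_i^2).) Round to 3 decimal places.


Total = 29. Proportions: 20/29, 9/29. sum(p_i^2) = 0.5719. Gini = 1 - 0.5719 = 0.4281, which rounds to 0.428.

0.428


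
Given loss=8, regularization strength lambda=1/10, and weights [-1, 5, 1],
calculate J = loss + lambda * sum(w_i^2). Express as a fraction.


L2 sq norm = sum(w^2) = 27. J = 8 + 1/10 * 27 = 107/10.

107/10


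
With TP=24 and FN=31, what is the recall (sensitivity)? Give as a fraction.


Recall = TP / (TP + FN) = 24 / 55 = 24/55.

24/55


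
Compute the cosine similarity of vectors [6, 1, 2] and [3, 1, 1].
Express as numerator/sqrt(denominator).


dot = 21. |a|^2 = 41, |b|^2 = 11. cos = 21/sqrt(451).

21/sqrt(451)


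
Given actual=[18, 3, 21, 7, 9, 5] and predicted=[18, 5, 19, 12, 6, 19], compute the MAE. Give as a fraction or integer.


MAE = (1/6) * (|18-18|=0 + |3-5|=2 + |21-19|=2 + |7-12|=5 + |9-6|=3 + |5-19|=14). Sum = 26. MAE = 13/3.

13/3


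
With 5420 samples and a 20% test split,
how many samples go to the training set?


Test set = 5420 * 20% = 1084. Training set = 5420 - 1084 = 4336.

4336


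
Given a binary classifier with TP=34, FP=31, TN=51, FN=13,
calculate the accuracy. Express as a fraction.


Accuracy = (TP + TN) / (TP + TN + FP + FN) = (34 + 51) / 129 = 85/129.

85/129


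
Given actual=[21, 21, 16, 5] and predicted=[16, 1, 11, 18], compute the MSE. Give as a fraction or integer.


MSE = (1/4) * ((21-16)^2=25 + (21-1)^2=400 + (16-11)^2=25 + (5-18)^2=169). Sum = 619. MSE = 619/4.

619/4


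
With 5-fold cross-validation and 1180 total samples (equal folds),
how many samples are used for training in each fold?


Each validation fold has 1180/5 = 236 samples. Training set = 1180 - 236 = 944.

944


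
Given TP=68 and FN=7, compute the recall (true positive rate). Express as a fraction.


Recall = TP / (TP + FN) = 68 / 75 = 68/75.

68/75


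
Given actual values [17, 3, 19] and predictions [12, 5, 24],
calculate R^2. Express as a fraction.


Mean(y) = 13. SS_res = 54. SS_tot = 152. R^2 = 1 - 54/(152) = 49/76.

49/76


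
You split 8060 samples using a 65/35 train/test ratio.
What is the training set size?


Test set = 8060 * 35% = 2821. Training set = 8060 - 2821 = 5239.

5239


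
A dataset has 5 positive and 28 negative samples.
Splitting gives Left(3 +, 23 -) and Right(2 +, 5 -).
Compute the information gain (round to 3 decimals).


H(parent) = 0.6136. H(left) = 0.5159, H(right) = 0.8631. Weighted = (26/33)*0.5159 + (7/33)*0.8631 = 0.5895. IG = 0.6136 - 0.5895 = 0.0241, which rounds to 0.024.

0.024


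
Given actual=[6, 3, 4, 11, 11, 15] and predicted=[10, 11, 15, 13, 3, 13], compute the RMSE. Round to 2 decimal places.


MSE = 45.5000. RMSE = sqrt(45.5000) = 6.75.

6.75


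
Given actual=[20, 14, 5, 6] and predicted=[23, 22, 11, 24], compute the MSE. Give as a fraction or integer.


MSE = (1/4) * ((20-23)^2=9 + (14-22)^2=64 + (5-11)^2=36 + (6-24)^2=324). Sum = 433. MSE = 433/4.

433/4


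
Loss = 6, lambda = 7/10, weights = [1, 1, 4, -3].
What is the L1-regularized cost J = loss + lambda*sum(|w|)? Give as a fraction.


L1 norm = sum(|w|) = 9. J = 6 + 7/10 * 9 = 123/10.

123/10


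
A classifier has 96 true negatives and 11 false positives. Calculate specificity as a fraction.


Specificity = TN / (TN + FP) = 96 / 107 = 96/107.

96/107


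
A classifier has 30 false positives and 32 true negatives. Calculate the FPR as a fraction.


FPR = FP / (FP + TN) = 30 / 62 = 15/31.

15/31


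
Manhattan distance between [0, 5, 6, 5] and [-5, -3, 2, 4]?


d = sum of absolute differences: |0--5|=5 + |5--3|=8 + |6-2|=4 + |5-4|=1 = 18.

18


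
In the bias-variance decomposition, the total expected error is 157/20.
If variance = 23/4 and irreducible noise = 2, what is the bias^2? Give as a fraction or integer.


Total error = bias^2 + variance + irreducible noise. So bias^2 = 157/20 - 23/4 - 2 = 1/10.

1/10


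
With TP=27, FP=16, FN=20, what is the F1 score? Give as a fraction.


Precision = 27/43 = 27/43. Recall = 27/47 = 27/47. F1 = 2*P*R/(P+R) = 3/5.

3/5


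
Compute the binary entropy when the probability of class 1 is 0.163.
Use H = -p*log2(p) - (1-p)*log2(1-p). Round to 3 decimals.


H = -0.163*log2(0.163) - 0.837*log2(0.837) = 0.641.

0.641


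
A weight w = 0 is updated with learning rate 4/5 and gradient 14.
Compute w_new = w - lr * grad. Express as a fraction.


w_new = 0 - 4/5 * 14 = 0 - 56/5 = -56/5.

-56/5


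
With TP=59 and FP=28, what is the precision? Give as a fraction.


Precision = TP / (TP + FP) = 59 / 87 = 59/87.

59/87


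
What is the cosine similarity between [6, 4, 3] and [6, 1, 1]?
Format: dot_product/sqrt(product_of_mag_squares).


dot = 43. |a|^2 = 61, |b|^2 = 38. cos = 43/sqrt(2318).

43/sqrt(2318)


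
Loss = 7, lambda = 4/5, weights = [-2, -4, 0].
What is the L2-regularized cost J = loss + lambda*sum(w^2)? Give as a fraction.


L2 sq norm = sum(w^2) = 20. J = 7 + 4/5 * 20 = 23.

23


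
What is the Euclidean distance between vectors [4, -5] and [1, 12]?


d = sqrt(sum of squared differences). (4-1)^2=9, (-5-12)^2=289. Sum = 298.

sqrt(298)


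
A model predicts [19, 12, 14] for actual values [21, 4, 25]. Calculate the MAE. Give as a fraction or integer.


MAE = (1/3) * (|21-19|=2 + |4-12|=8 + |25-14|=11). Sum = 21. MAE = 7.

7


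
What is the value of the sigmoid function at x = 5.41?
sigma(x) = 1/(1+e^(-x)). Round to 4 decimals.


sigma(5.41) = 1/(1+e^(-5.41)) = 1/(1+0.004472) = 1/1.004472 = 0.9955.

0.9955


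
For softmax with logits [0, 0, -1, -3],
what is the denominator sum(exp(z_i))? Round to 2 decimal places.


Denom = e^0=1.0000 + e^0=1.0000 + e^-1=0.3679 + e^-3=0.0498. Sum = 2.4177, which rounds to 2.42.

2.42


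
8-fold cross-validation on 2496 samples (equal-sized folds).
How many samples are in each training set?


Each validation fold has 2496/8 = 312 samples. Training set = 2496 - 312 = 2184.

2184


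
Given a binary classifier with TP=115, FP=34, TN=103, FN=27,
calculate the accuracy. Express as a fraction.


Accuracy = (TP + TN) / (TP + TN + FP + FN) = (115 + 103) / 279 = 218/279.

218/279


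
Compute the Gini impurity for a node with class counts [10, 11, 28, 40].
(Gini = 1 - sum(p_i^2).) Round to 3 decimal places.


Total = 89. Proportions: 10/89, 11/89, 28/89, 40/89. sum(p_i^2) = 0.3289. Gini = 1 - 0.3289 = 0.6711, which rounds to 0.671.

0.671


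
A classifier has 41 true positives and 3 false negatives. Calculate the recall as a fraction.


Recall = TP / (TP + FN) = 41 / 44 = 41/44.

41/44


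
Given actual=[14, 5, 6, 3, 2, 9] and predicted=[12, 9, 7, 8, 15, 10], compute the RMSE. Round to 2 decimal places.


MSE = 36.0000. RMSE = sqrt(36.0000) = 6.00.

6.00


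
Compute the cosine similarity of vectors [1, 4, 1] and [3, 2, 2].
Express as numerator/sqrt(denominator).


dot = 13. |a|^2 = 18, |b|^2 = 17. cos = 13/sqrt(306).

13/sqrt(306)


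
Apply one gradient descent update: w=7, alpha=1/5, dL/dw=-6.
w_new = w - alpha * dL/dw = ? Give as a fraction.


w_new = 7 - 1/5 * -6 = 7 - -6/5 = 41/5.

41/5


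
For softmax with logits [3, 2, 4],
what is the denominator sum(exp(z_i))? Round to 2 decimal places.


Denom = e^3=20.0855 + e^2=7.3891 + e^4=54.5982. Sum = 82.0728, which rounds to 82.07.

82.07


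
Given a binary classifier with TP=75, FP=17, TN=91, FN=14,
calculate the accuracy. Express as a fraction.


Accuracy = (TP + TN) / (TP + TN + FP + FN) = (75 + 91) / 197 = 166/197.

166/197


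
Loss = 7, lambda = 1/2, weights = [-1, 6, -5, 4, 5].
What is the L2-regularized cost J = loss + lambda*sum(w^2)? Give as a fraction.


L2 sq norm = sum(w^2) = 103. J = 7 + 1/2 * 103 = 117/2.

117/2


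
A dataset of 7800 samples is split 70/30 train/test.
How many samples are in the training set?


Test set = 7800 * 30% = 2340. Training set = 7800 - 2340 = 5460.

5460


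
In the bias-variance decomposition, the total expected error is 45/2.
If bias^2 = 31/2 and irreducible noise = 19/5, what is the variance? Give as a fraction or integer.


Total error = bias^2 + variance + irreducible noise. So variance = 45/2 - 31/2 - 19/5 = 16/5.

16/5


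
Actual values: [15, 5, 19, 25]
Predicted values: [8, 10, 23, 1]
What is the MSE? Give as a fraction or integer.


MSE = (1/4) * ((15-8)^2=49 + (5-10)^2=25 + (19-23)^2=16 + (25-1)^2=576). Sum = 666. MSE = 333/2.

333/2


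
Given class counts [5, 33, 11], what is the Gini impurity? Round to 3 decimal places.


Total = 49. Proportions: 5/49, 33/49, 11/49. sum(p_i^2) = 0.5144. Gini = 1 - 0.5144 = 0.4856, which rounds to 0.486.

0.486
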